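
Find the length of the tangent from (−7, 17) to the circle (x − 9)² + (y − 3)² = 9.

√443

Centre (9, 3), r² = 9. |PO|² = (−16)² + (14)² = 452.
By the tangent–radius right angle, tangent length = √(|PO|² − r²) = √443.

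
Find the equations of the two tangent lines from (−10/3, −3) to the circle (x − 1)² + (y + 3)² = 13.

A line y − (−3) = m(x − (−10/3)) is tangent when its distance from (1, −3) is √13:
(13/3m − (0))² = 13(m² + 1)
4m² − 9 = 0, so m = −3/2 or m = 3/2.
Through (−10/3, −3) these give 3x + 2y = −16 and 3x − 2y = −4.

3x + 2y = −16 and 3x − 2y = −4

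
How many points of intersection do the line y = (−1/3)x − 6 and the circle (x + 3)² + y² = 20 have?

0

Substituting the line into the circle gives 10x² + 90x + 225 = 0.
Δ = 8100 − 9000 = −900.
No real roots: the line does not meet the circle.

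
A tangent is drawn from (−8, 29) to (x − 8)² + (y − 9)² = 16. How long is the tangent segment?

8√10

Centre (8, 9), r² = 16. |PO|² = (−16)² + (20)² = 656.
Power of the point: PT² = |PO|² − r² = 640, so PT = 8√10.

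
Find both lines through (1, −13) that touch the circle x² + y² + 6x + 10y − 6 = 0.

3x − y = 16 and x + 3y = −38

Write the tangent as mx − y + (−13 − m·(1)) = 0 and set its distance from the centre to 2√10:
(−4m − (8))² = 40(m² + 1)
3m² − 8m − 3 = 0, so m = 3 or m = −1/3.
Through (1, −13) these give 3x − y = 16 and x + 3y = −38.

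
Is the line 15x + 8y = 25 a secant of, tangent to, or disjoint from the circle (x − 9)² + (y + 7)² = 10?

disjoint

d² = (15·9 + 8·(−7) − (25))²/289 = 2916/289; r² = 10.
Since d² > r², the line lies outside the circle.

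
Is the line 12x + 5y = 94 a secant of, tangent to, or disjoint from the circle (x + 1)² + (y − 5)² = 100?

secant

Substituting the line into the circle gives 169x² − 1606x + 2286 = 0.
Δ = 2579236 − 1545336 = 1033900.
Two real roots: the line is a secant.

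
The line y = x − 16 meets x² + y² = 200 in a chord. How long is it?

Centre (0, 0), r² = 200. Perpendicular distance d from centre to line = |−16| / √2 = 16/√2.
Half the chord is √(r² − d²) = √(72), so the full chord is 12√2.

12√2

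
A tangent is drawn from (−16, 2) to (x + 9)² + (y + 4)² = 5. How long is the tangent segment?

4√5

Centre (−9, −4), r² = 5. |PO|² = (−7)² + (6)² = 85.
The tangent meets the radius at right angles, so tangent² = |PO|² − r² = 85 − 5 = 80.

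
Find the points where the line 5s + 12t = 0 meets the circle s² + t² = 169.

From the line, t = (−5s)/12. Substituting:
169s² − 24336 = 0  ⟹  s² − 144 = 0
s = 12 or s = −12, giving (12, −5) and (−12, 5).

(−12, 5) and (12, −5)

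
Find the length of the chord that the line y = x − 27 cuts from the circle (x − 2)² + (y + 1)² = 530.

Express y = x − 27 and substitute into the circle:
2x² − 56x + 150 = 0  ⟹  x² − 28x + 75 = 0
x = 25 or x = 3, giving (25, −2) and (3, −24).
Chord length = distance between (25, −2) and (3, −24) = √968 = 22√2.

22√2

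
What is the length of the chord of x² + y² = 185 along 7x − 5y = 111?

√74

The distance from (0, 0) to the line is 111/√74, and r² = 185.
Chord = 2√(r² − d²) = 2·√(37/2) = √74.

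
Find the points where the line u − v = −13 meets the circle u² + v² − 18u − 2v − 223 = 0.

(−8, 5) and (5, 18)

Substitute v = u + 13:
2u² + 6u − 80 = 0  ⟹  u² + 3u − 40 = 0
u = 5 or u = −8, giving (5, 18) and (−8, 5).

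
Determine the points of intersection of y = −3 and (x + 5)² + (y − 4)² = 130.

Substitute y = −3:
x² + 10x − 56 = 0
x = 4 or x = −14, giving (4, −3) and (−14, −3).

(−14, −3) and (4, −3)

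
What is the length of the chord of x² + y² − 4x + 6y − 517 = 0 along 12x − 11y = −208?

Express y = (208 + 12x)/11 and substitute into the circle:
265x² + 5300x − 5565 = 0  ⟹  x² + 20x − 21 = 0
x = 1 or x = −21, giving (1, 20) and (−21, −4).
|(1, 20) − (−21, −4)| = √((22)² + (24)²) = 2√265.

2√265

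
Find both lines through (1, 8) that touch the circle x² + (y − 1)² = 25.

Let a tangent through (1, 8) have slope m. Its distance from (0, 1) must equal 5:
(−1m − (−7))² = 25(m² + 1)
12m² + 7m − 12 = 0, so m = −4/3 or m = 3/4.
With m = −4/3: 4x + 3y = 28. With m = 3/4: 3x − 4y = −29.

4x + 3y = 28 and 3x − 4y = −29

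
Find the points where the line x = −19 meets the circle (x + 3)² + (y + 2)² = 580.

(−19, −20) and (−19, 16)

The line gives x = −19. Substituting into the circle:
y² + 4y − 320 = 0
y = 16 or y = −20, giving (−19, 16) and (−19, −20).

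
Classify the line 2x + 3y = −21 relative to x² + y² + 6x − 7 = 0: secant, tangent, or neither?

d² = (2·(−3) + 3·0 − (−21))²/13 = 225/13; r² = 16.
Since d² > r², the line lies outside the circle.

neither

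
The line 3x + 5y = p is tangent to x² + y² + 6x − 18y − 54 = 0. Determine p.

p = 36 ± 12√34

The line touches the circle iff its distance from (−3, 9) is 12:
|3·(−3) + 5·9 − p| / √34 = 12
|p − (36)| = 12√34.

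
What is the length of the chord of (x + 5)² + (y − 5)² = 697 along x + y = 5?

37√2

From the line, y = −x + 5. Substituting:
2x² + 10x − 672 = 0  ⟹  x² + 5x − 336 = 0
x = 16 or x = −21, giving (16, −11) and (−21, 26).
Chord length = distance between (16, −11) and (−21, 26) = √2738 = 37√2.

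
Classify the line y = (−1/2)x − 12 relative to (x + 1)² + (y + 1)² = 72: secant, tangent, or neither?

neither

Substituting the line into the circle gives 5x² + 52x + 200 = 0.
Δ = 2704 − 4000 = −1296.
No real roots: the line does not meet the circle.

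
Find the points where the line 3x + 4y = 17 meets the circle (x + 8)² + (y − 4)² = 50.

From the line, y = (17 − 3x)/4. Substituting:
25x² + 250x + 225 = 0  ⟹  x² + 10x + 9 = 0
x = −1 or x = −9, giving (−1, 5) and (−9, 11).

(−9, 11) and (−1, 5)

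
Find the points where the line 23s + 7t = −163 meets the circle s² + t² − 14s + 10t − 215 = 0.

(−8, 3) and (−1, −20)

Express t = (−163 − 23s)/7 and substitute into the circle:
578s² + 5202s + 4624 = 0  ⟹  s² + 9s + 8 = 0
s = −1 or s = −8, giving (−1, −20) and (−8, 3).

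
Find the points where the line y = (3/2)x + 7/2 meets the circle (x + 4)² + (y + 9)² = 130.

(−13, −16) and (−1, 2)

Substitute y = (7 + 3x)/2:
13x² + 182x + 169 = 0  ⟹  x² + 14x + 13 = 0
x = −1 or x = −13, giving (−1, 2) and (−13, −16).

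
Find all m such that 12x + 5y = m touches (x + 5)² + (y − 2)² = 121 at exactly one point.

m = −193 or m = 93

The line touches the circle iff its distance from (−5, 2) is 11:
|12·(−5) + 5·2 − m| / √169 = 11
|m − (−50)| = 11·13, so m = 93 or m = −193.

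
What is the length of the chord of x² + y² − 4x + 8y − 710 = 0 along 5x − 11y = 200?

Substitute y = (−200 + 5x)/11:
146x² − 2044x − 63510 = 0  ⟹  x² − 14x − 435 = 0
x = 29 or x = −15, giving (29, −5) and (−15, −25).
|(29, −5) − (−15, −25)| = √((44)² + (20)²) = 4√146.

4√146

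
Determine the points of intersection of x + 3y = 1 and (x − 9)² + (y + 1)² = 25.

(4, −1) and (13, −4)

Substitute y = (1 − x)/3:
10x² − 170x + 520 = 0  ⟹  x² − 17x + 52 = 0
x = 13 or x = 4, giving (13, −4) and (4, −1).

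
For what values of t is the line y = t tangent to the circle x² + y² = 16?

t = −4 or t = 4

Tangency holds when the distance from the centre (0, 0) to the line equals the radius 4:
|0·0 + 1·0 − t| / √1 = 4
|t| = 4, so t = 4 or t = −4.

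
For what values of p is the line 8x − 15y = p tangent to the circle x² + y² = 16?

Tangency holds when the distance from the centre (0, 0) to the line equals the radius 4:
|8·0 − 15·0 − p| / √289 = 4
|p| = 4·17, so p = 68 or p = −68.

p = −68 or p = 68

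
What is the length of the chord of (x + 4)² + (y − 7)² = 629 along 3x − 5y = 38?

7√34

Substitute y = (−38 + 3x)/5:
34x² − 238x − 9996 = 0  ⟹  x² − 7x − 294 = 0
x = 21 or x = −14, giving (21, 5) and (−14, −16).
|(21, 5) − (−14, −16)| = √((35)² + (21)²) = 7√34.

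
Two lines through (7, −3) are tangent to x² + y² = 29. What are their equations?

2x − 5y = 29 and 5x + 2y = 29

Let a tangent through (7, −3) have slope m. Its distance from (0, 0) must equal √29:
[m·(−7) − (3)]² = 29(m² + 1)
10m² + 21m − 10 = 0, so m = 2/5 or m = −5/2.
With m = 2/5: 2x − 5y = 29. With m = −5/2: 5x + 2y = 29.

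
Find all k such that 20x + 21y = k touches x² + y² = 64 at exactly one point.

k = −232 or k = 232

The line touches the circle iff its distance from (0, 0) is 8:
|20·0 + 21·0 − k| / √841 = 8
|k| = 8·29, so k = 232 or k = −232.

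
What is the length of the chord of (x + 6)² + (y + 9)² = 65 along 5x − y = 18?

√26

The distance from (−6, −9) to the line is 39/√26, and r² = 65.
Half the chord is √(r² − d²) = √(13/2), so the full chord is √26.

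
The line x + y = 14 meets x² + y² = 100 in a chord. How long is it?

Centre (0, 0), r² = 100. Perpendicular distance d from centre to line = |−14| / √2 = 14/√2.
Half the chord is √(r² − d²) = √(2), so the full chord is 2√2.

2√2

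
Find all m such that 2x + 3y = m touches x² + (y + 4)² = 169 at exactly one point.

The line touches the circle iff its distance from (0, −4) is 13:
|2·0 + 3·(−4) − m| / √13 = 13
|m − (−12)| = 13√13.

m = −12 ± 13√13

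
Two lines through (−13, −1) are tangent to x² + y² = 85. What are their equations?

6x + 7y = −85 and 7x − 6y = −85

A line y − (−1) = m(x − (−13)) is tangent when its distance from (0, 0) is √85:
(13m − (1))² = 85(m² + 1)
42m² − 13m − 42 = 0, so m = −6/7 or m = 7/6.
Through (−13, −1) these give 6x + 7y = −85 and 7x − 6y = −85.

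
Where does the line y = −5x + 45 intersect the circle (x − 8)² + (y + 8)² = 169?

(8, 5) and (13, −20)

Express y = −5x + 45 and substitute into the circle:
26x² − 546x + 2704 = 0  ⟹  x² − 21x + 104 = 0
x = 13 or x = 8, giving (13, −20) and (8, 5).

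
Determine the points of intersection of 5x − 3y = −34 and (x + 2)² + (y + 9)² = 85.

(−11, −7) and (−8, −2)

Substitute y = (34 + 5x)/3:
34x² + 646x + 2992 = 0  ⟹  x² + 19x + 88 = 0
x = −8 or x = −11, giving (−8, −2) and (−11, −7).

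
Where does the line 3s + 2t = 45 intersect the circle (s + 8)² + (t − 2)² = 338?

Express t = (45 − 3s)/2 and substitute into the circle:
13s² − 182s + 585 = 0  ⟹  s² − 14s + 45 = 0
s = 9 or s = 5, giving (9, 9) and (5, 15).

(5, 15) and (9, 9)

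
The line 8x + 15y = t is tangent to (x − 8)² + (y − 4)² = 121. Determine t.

For a tangent, require d(centre, line) = r = 11.
|8·8 + 15·4 − t| / √289 = 11
|t − (124)| = 11·17, so t = 311 or t = −63.

t = −63 or t = 311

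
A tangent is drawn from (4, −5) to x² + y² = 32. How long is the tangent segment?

Centre (0, 0), r² = 32. |PO|² = (4)² + (−5)² = 41.
Power of the point: PT² = |PO|² − r² = 9, so PT = 3.

3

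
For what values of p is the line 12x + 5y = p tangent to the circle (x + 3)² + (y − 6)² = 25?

For a tangent, require d(centre, line) = r = 5.
|12·(−3) + 5·6 − p| / √169 = 5
|p − (−6)| = 5·13, so p = 59 or p = −71.

p = −71 or p = 59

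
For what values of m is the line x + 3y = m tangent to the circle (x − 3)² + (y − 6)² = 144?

m = 21 ± 12√10

Tangency holds when the distance from the centre (3, 6) to the line equals the radius 12:
|1·3 + 3·6 − m| / √10 = 12
|m − (21)| = 12√10.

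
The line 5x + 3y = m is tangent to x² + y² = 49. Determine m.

Tangency holds when the distance from the centre (0, 0) to the line equals the radius 7:
|5·0 + 3·0 − m| / √34 = 7
|m| = 7√34.

m = ±7√34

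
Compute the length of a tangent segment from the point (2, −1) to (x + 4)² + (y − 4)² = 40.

With centre O = (−4, 4), |OP|² = 61 and r² = 40.
Power of the point: PT² = |PO|² − r² = 21, so PT = √21.

√21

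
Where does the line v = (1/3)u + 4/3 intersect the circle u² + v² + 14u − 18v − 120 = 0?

Express v = (4 + u)/3 and substitute into the circle:
10u² + 80u − 1280 = 0  ⟹  u² + 8u − 128 = 0
u = 8 or u = −16, giving (8, 4) and (−16, −4).

(−16, −4) and (8, 4)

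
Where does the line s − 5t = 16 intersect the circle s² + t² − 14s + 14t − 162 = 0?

(−9, −5) and (21, 1)

Express t = (−16 + s)/5 and substitute into the circle:
26s² − 312s − 4914 = 0  ⟹  s² − 12s − 189 = 0
s = 21 or s = −9, giving (21, 1) and (−9, −5).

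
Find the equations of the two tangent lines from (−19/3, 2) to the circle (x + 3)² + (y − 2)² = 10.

A line y − (2) = m(x − (−19/3)) is tangent when its distance from (−3, 2) is √10:
(10/3m − (0))² = 10(m² + 1)
m² − 9 = 0, so m = 3 or m = −3.
Through (−19/3, 2) these give 3x − y = −21 and 3x + y = −17.

3x − y = −21 and 3x + y = −17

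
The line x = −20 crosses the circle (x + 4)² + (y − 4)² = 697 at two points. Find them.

(−20, −17) and (−20, 25)

The line gives x = −20. Substituting into the circle:
y² − 8y − 425 = 0
y = 25 or y = −17, giving (−20, 25) and (−20, −17).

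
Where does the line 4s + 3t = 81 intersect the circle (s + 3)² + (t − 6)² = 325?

Express t = (81 − 4s)/3 and substitute into the circle:
25s² − 450s + 1125 = 0  ⟹  s² − 18s + 45 = 0
s = 15 or s = 3, giving (15, 7) and (3, 23).

(3, 23) and (15, 7)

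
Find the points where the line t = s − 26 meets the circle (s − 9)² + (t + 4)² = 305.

Substitute t = s − 26:
2s² − 62s + 260 = 0  ⟹  s² − 31s + 130 = 0
s = 26 or s = 5, giving (26, 0) and (5, −21).

(5, −21) and (26, 0)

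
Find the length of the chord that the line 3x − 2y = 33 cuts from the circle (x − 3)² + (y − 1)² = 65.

The distance from (3, 1) to the line is 26/√13, and r² = 65.
Chord = 2√(r² − d²) = 2·√(13) = 2√13.

2√13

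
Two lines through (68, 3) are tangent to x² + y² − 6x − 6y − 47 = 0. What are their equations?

x + 8y = 92 and x − 8y = 44

Write the tangent as mx − y + (3 − m·(68)) = 0 and set its distance from the centre to √65:
[m·(−65) − (0)]² = 65(m² + 1)
64m² − 1 = 0, so m = −1/8 or m = 1/8.
Through (68, 3) these give x + 8y = 92 and x − 8y = 44.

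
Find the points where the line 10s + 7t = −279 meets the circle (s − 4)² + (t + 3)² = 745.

(−23, −7) and (−9, −27)

Express t = (−279 − 10s)/7 and substitute into the circle:
149s² + 4768s + 30843 = 0  ⟹  s² + 32s + 207 = 0
s = −9 or s = −23, giving (−9, −27) and (−23, −7).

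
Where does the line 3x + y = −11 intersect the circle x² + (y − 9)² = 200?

(−10, 19) and (−2, −5)

Substitute y = −3x − 11:
10x² + 120x + 200 = 0  ⟹  x² + 12x + 20 = 0
x = −2 or x = −10, giving (−2, −5) and (−10, 19).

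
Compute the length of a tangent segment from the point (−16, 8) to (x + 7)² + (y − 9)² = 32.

With centre O = (−7, 9), |OP|² = 82 and r² = 32.
The tangent meets the radius at right angles, so tangent² = |PO|² − r² = 82 − 32 = 50.

5√2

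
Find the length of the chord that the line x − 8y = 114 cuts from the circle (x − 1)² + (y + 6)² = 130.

Express y = (−114 + x)/8 and substitute into the circle:
65x² − 260x − 3900 = 0  ⟹  x² − 4x − 60 = 0
x = 10 or x = −6, giving (10, −13) and (−6, −15).
Chord length = distance between (10, −13) and (−6, −15) = √260 = 2√65.

2√65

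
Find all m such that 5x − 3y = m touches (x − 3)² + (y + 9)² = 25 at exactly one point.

The line touches the circle iff its distance from (3, −9) is 5:
|5·3 − 3·(−9) − m| / √34 = 5
|m − (42)| = 5√34.

m = 42 ± 5√34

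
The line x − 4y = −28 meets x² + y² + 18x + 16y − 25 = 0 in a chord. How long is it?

2√17

The distance from (−9, −8) to the line is 51/√17, and r² = 170.
Chord = 2√(r² − d²) = 2·√(17) = 2√17.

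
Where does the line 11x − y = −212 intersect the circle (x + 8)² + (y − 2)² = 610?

From the line, y = 11x + 212. Substituting:
122x² + 4636x + 43554 = 0  ⟹  x² + 38x + 357 = 0
x = −17 or x = −21, giving (−17, 25) and (−21, −19).

(−21, −19) and (−17, 25)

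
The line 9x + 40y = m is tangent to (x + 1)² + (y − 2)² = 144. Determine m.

Tangency holds when the distance from the centre (−1, 2) to the line equals the radius 12:
|9·(−1) + 40·2 − m| / √1681 = 12
|m − (71)| = 12·41, so m = 563 or m = −421.

m = −421 or m = 563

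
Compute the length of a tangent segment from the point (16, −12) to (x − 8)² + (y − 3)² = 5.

2√71

With centre O = (8, 3), |OP|² = 289 and r² = 5.
By the tangent–radius right angle, tangent length = √(|PO|² − r²) = √284 = 2√71.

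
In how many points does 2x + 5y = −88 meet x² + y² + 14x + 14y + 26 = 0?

2

Substituting the line into the circle gives 29x² + 562x + 2234 = 0.
Δ = 315844 − 259144 = 56700.
Two real roots: the line is a secant.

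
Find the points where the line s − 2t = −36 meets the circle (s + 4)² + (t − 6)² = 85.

Substitute t = (36 + s)/2:
5s² + 80s + 300 = 0  ⟹  s² + 16s + 60 = 0
s = −6 or s = −10, giving (−6, 15) and (−10, 13).

(−10, 13) and (−6, 15)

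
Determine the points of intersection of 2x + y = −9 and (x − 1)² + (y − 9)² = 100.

(−9, 9) and (−5, 1)

Substitute y = −2x − 9:
5x² + 70x + 225 = 0  ⟹  x² + 14x + 45 = 0
x = −5 or x = −9, giving (−5, 1) and (−9, 9).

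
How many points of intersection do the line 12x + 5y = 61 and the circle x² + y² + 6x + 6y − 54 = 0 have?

0

Substituting the line into the circle gives 169x² − 1674x + 4201 = 0.
Discriminant = (−1674)² − 4·169·(4201) = −37600 < 0.
No real roots: the line does not meet the circle.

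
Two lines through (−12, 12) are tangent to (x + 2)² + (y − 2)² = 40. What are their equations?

A line y − (12) = m(x − (−12)) is tangent when its distance from (−2, 2) is 2√10:
[m·(10) − (−10)]² = 40(m² + 1)
3m² + 10m + 3 = 0, so m = −3 or m = −1/3.
With m = −3: 3x + y = −24. With m = −1/3: x + 3y = 24.

3x + y = −24 and x + 3y = 24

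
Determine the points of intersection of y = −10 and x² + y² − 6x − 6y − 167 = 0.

(−1, −10) and (7, −10)

Express y = −10 and substitute into the circle:
x² − 6x − 7 = 0
x = 7 or x = −1, giving (7, −10) and (−1, −10).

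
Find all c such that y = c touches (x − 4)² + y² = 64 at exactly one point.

c = −8 or c = 8

The line touches the circle iff its distance from (4, 0) is 8:
|0·4 + 1·0 − c| / √1 = 8
|c| = 8, so c = 8 or c = −8.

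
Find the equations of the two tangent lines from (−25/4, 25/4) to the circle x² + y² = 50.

Write the tangent as mx − y + (25/4 − m·(−25/4)) = 0 and set its distance from the centre to 5√2:
[m·(25/4) − (−25/4)]² = 50(m² + 1)
7m² − 50m + 7 = 0, so m = 7 or m = 1/7.
With m = 7: 7x − y = −50. With m = 1/7: x − 7y = −50.

7x − y = −50 and x − 7y = −50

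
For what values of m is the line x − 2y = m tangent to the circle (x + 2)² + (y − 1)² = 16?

m = −4 ± 4√5

The line touches the circle iff its distance from (−2, 1) is 4:
|1·(−2) − 2·1 − m| / √5 = 4
|m − (−4)| = 4√5.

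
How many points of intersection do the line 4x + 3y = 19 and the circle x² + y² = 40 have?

Substituting the line into the circle gives 25x² − 152x + 1 = 0.
Δ = 23104 − 100 = 23004.
Two real roots: the line is a secant.

2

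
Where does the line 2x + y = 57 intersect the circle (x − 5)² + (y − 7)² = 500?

(15, 27) and (27, 3)

Substitute y = −2x + 57:
5x² − 210x + 2025 = 0  ⟹  x² − 42x + 405 = 0
x = 27 or x = 15, giving (27, 3) and (15, 27).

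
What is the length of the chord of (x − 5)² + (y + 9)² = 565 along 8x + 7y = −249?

Centre (5, −9), r² = 565. Perpendicular distance d from centre to line = |226| / √113 = 226/√113.
Half the chord is √(r² − d²) = √(113), so the full chord is 2√113.

2√113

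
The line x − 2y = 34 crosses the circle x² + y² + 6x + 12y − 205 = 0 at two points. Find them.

From the line, y = (−34 + x)/2. Substituting:
5x² − 20x − 480 = 0  ⟹  x² − 4x − 96 = 0
x = 12 or x = −8, giving (12, −11) and (−8, −21).

(−8, −21) and (12, −11)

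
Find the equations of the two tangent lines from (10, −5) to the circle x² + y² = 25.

Let a tangent through (10, −5) have slope m. Its distance from (0, 0) must equal 5:
[m·(−10) − (5)]² = 25(m² + 1)
3m² + 4m = 0, so m = −4/3 or m = 0.
With m = −4/3: 4x + 3y = 25. With m = 0: y = −5.

4x + 3y = 25 and y = −5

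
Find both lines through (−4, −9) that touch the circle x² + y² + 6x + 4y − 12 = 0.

3x − 4y = 24 and 4x + 3y = −43

Write the tangent as mx − y + (−9 − m·(−4)) = 0 and set its distance from the centre to 5:
(1m − (7))² = 25(m² + 1)
12m² + 7m − 12 = 0, so m = 3/4 or m = −4/3.
Through (−4, −9) these give 3x − 4y = 24 and 4x + 3y = −43.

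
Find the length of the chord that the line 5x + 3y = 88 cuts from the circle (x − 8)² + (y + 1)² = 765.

9√34

Express y = (88 − 5x)/3 and substitute into the circle:
34x² − 1054x + 1972 = 0  ⟹  x² − 31x + 58 = 0
x = 29 or x = 2, giving (29, −19) and (2, 26).
|(29, −19) − (2, 26)| = √((27)² + (−45)²) = 9√34.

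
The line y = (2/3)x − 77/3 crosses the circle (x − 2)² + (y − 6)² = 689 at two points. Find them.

(10, −19) and (22, −11)

From the line, y = (−77 + 2x)/3. Substituting:
13x² − 416x + 2860 = 0  ⟹  x² − 32x + 220 = 0
x = 22 or x = 10, giving (22, −11) and (10, −19).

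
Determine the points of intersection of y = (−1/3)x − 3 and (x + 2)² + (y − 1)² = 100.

Express y = (−9 − x)/3 and substitute into the circle:
10x² + 60x − 720 = 0  ⟹  x² + 6x − 72 = 0
x = 6 or x = −12, giving (6, −5) and (−12, 1).

(−12, 1) and (6, −5)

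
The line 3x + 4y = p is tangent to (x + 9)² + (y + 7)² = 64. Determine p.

p = −95 or p = −15

The line touches the circle iff its distance from (−9, −7) is 8:
|3·(−9) + 4·(−7) − p| / √25 = 8
|p − (−55)| = 8·5, so p = −15 or p = −95.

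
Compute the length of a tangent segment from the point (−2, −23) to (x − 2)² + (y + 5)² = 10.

The centre is (2, −5) and r = √10. The square of the distance from P to the centre is 16 + 324 = 340.
The tangent meets the radius at right angles, so tangent² = |PO|² − r² = 340 − 10 = 330.

√330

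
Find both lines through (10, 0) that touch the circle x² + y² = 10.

Write the tangent as mx − y + (0 − m·(10)) = 0 and set its distance from the centre to √10:
[m·(−10) − (0)]² = 10(m² + 1)
9m² − 1 = 0, so m = 1/3 or m = −1/3.
With m = 1/3: x − 3y = 10. With m = −1/3: x + 3y = 10.

x − 3y = 10 and x + 3y = 10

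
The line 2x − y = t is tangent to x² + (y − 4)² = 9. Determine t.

t = −4 ± 3√5

Tangency holds when the distance from the centre (0, 4) to the line equals the radius 3:
|2·0 − 1·4 − t| / √5 = 3
|t − (−4)| = 3√5.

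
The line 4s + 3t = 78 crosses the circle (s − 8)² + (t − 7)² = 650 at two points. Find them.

From the line, t = (78 − 4s)/3. Substituting:
25s² − 600s − 2025 = 0  ⟹  s² − 24s − 81 = 0
s = 27 or s = −3, giving (27, −10) and (−3, 30).

(−3, 30) and (27, −10)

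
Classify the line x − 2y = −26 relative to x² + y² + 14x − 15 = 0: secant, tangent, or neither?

neither

Substituting the line into the circle gives 5x² + 108x + 616 = 0.
Discriminant = (108)² − 4·5·(616) = −656 < 0.
No real roots: the line does not meet the circle.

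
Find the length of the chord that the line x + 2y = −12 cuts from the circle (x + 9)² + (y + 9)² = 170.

Substitute y = (−12 − x)/2:
5x² + 60x − 320 = 0  ⟹  x² + 12x − 64 = 0
x = 4 or x = −16, giving (4, −8) and (−16, 2).
|(4, −8) − (−16, 2)| = √((20)² + (−10)²) = 10√5.

10√5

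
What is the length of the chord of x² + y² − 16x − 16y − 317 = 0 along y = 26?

Express y = 26 and substitute into the circle:
x² − 16x − 57 = 0
x = 19 or x = −3, giving (19, 26) and (−3, 26).
Chord length = distance between (19, 26) and (−3, 26) = √484 = 22.

22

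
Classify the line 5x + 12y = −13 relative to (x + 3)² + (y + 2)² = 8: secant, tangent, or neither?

secant

Substituting the line into the circle gives 169x² + 754x + 265 = 0.
Δ = 568516 − 179140 = 389376.
Two real roots: the line is a secant.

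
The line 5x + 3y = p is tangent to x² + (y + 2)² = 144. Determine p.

p = −6 ± 12√34

Tangency holds when the distance from the centre (0, −2) to the line equals the radius 12:
|5·0 + 3·(−2) − p| / √34 = 12
|p − (−6)| = 12√34.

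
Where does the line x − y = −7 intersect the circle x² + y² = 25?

Substitute y = x + 7:
2x² + 14x + 24 = 0  ⟹  x² + 7x + 12 = 0
x = −3 or x = −4, giving (−3, 4) and (−4, 3).

(−4, 3) and (−3, 4)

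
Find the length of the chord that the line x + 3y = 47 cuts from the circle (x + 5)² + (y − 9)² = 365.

Express y = (47 − x)/3 and substitute into the circle:
10x² + 50x − 2660 = 0  ⟹  x² + 5x − 266 = 0
x = 14 or x = −19, giving (14, 11) and (−19, 22).
Chord length = distance between (14, 11) and (−19, 22) = √1210 = 11√10.

11√10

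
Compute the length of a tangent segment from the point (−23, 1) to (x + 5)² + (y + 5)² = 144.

6√6

Centre (−5, −5), r² = 144. |PO|² = (−18)² + (6)² = 360.
Power of the point: PT² = |PO|² − r² = 216, so PT = 6√6.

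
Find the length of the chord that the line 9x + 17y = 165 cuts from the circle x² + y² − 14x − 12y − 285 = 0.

From the line, y = (165 − 9x)/17. Substituting:
370x² − 5180x − 88800 = 0  ⟹  x² − 14x − 240 = 0
x = 24 or x = −10, giving (24, −3) and (−10, 15).
|(24, −3) − (−10, 15)| = √((34)² + (−18)²) = 2√370.

2√370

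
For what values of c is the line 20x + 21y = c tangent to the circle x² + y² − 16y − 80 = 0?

c = −180 or c = 516

Tangency holds when the distance from the centre (0, 8) to the line equals the radius 12:
|20·0 + 21·8 − c| / √841 = 12
|c − (168)| = 12·29, so c = 516 or c = −180.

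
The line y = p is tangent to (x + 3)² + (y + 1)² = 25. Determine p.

Tangency holds when the distance from the centre (−3, −1) to the line equals the radius 5:
|0·(−3) + 1·(−1) − p| / √1 = 5
|p − (−1)| = 5, so p = 4 or p = −6.

p = −6 or p = 4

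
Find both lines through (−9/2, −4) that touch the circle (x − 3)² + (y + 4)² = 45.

2x − y = −5 and 2x + y = −13

Let a tangent through (−9/2, −4) have slope m. Its distance from (3, −4) must equal 3√5:
[m·(15/2) − (0)]² = 45(m² + 1)
m² − 4 = 0, so m = 2 or m = −2.
With m = 2: 2x − y = −5. With m = −2: 2x + y = −13.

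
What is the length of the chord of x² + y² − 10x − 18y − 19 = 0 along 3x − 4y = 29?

Express y = (−29 + 3x)/4 and substitute into the circle:
25x² − 550x + 2625 = 0  ⟹  x² − 22x + 105 = 0
x = 15 or x = 7, giving (15, 4) and (7, −2).
|(15, 4) − (7, −2)| = √((8)² + (6)²) = 10.

10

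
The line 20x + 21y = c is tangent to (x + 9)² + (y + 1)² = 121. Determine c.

For a tangent, require d(centre, line) = r = 11.
|20·(−9) + 21·(−1) − c| / √841 = 11
|c − (−201)| = 11·29, so c = 118 or c = −520.

c = −520 or c = 118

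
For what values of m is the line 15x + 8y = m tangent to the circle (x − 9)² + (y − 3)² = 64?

m = 23 or m = 295

Tangency holds when the distance from the centre (9, 3) to the line equals the radius 8:
|15·9 + 8·3 − m| / √289 = 8
|m − (159)| = 8·17, so m = 295 or m = 23.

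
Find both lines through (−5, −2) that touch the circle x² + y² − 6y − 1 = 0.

Write the tangent as mx − y + (−2 − m·(−5)) = 0 and set its distance from the centre to √10:
(5m − (5))² = 10(m² + 1)
3m² − 10m + 3 = 0, so m = 1/3 or m = 3.
Through (−5, −2) these give x − 3y = 1 and 3x − y = −13.

x − 3y = 1 and 3x − y = −13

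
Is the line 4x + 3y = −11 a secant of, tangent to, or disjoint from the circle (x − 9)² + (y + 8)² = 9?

disjoint

d² = (4·9 + 3·(−8) − (−11))²/25 = 529/25; r² = 9.
Since d² > r², the line lies outside the circle.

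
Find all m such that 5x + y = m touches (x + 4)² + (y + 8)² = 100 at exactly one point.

m = −28 ± 10√26

The line touches the circle iff its distance from (−4, −8) is 10:
|5·(−4) + 1·(−8) − m| / √26 = 10
|m − (−28)| = 10√26.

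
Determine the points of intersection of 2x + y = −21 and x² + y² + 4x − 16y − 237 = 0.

(−18, 15) and (−6, −9)

From the line, y = −2x − 21. Substituting:
5x² + 120x + 540 = 0  ⟹  x² + 24x + 108 = 0
x = −6 or x = −18, giving (−6, −9) and (−18, 15).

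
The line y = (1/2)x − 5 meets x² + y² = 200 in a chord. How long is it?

12√5

The distance from (0, 0) to the line is 10/√5, and r² = 200.
Chord = 2√(r² − d²) = 2·√(180) = 12√5.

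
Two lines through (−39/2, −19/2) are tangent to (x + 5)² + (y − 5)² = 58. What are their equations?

7x − 3y = −108 and 3x − 7y = 8

Write the tangent as mx − y + (−19/2 − m·(−39/2)) = 0 and set its distance from the centre to √58:
(29/2m − (29/2))² = 58(m² + 1)
21m² − 58m + 21 = 0, so m = 7/3 or m = 3/7.
With m = 7/3: 7x − 3y = −108. With m = 3/7: 3x − 7y = 8.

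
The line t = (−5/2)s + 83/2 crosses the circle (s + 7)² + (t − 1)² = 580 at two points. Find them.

(9, 19) and (17, −1)

Express t = (83 − 5s)/2 and substitute into the circle:
29s² − 754s + 4437 = 0  ⟹  s² − 26s + 153 = 0
s = 17 or s = 9, giving (17, −1) and (9, 19).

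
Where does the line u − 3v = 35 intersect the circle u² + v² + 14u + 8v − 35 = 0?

(−7, −14) and (−1, −12)

Express v = (−35 + u)/3 and substitute into the circle:
10u² + 80u + 70 = 0  ⟹  u² + 8u + 7 = 0
u = −1 or u = −7, giving (−1, −12) and (−7, −14).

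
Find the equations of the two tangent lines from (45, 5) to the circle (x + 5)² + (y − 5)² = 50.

Let a tangent through (45, 5) have slope m. Its distance from (−5, 5) must equal 5√2:
[m·(−50) − (0)]² = 50(m² + 1)
49m² − 1 = 0, so m = −1/7 or m = 1/7.
Through (45, 5) these give x + 7y = 80 and x − 7y = 10.

x + 7y = 80 and x − 7y = 10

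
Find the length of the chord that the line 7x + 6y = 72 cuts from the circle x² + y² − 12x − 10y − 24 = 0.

Express y = (72 − 7x)/6 and substitute into the circle:
85x² − 1020x = 0  ⟹  x² − 12x = 0
x = 12 or x = 0, giving (12, −2) and (0, 12).
Chord length = distance between (12, −2) and (0, 12) = √340 = 2√85.

2√85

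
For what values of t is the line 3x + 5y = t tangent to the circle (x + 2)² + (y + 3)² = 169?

For a tangent, require d(centre, line) = r = 13.
|3·(−2) + 5·(−3) − t| / √34 = 13
|t − (−21)| = 13√34.

t = −21 ± 13√34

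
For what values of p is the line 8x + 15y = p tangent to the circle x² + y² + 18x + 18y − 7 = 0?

p = −428 or p = 14

For a tangent, require d(centre, line) = r = 13.
|8·(−9) + 15·(−9) − p| / √289 = 13
|p − (−207)| = 13·17, so p = 14 or p = −428.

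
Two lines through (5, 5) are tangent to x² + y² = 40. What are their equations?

3x + y = 20 and x + 3y = 20

Write the tangent as mx − y + (5 − m·(5)) = 0 and set its distance from the centre to 2√10:
[m·(−5) − (−5)]² = 40(m² + 1)
3m² + 10m + 3 = 0, so m = −3 or m = −1/3.
Through (5, 5) these give 3x + y = 20 and x + 3y = 20.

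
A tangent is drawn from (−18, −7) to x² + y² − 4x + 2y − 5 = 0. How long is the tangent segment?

With centre O = (2, −1), |OP|² = 436 and r² = 10.
Power of the point: PT² = |PO|² − r² = 426, so PT = √426.

√426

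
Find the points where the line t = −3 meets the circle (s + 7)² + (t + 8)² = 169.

From the line, t = −3. Substituting:
s² + 14s − 95 = 0
s = 5 or s = −19, giving (5, −3) and (−19, −3).

(−19, −3) and (5, −3)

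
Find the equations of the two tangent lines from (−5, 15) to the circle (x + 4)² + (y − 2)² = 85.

Let a tangent through (−5, 15) have slope m. Its distance from (−4, 2) must equal √85:
(1m − (−13))² = 85(m² + 1)
42m² − 13m − 42 = 0, so m = −6/7 or m = 7/6.
Through (−5, 15) these give 6x + 7y = 75 and 7x − 6y = −125.

6x + 7y = 75 and 7x − 6y = −125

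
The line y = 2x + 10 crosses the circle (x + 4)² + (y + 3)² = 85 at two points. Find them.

(−10, −10) and (−2, 6)

Express y = 2x + 10 and substitute into the circle:
5x² + 60x + 100 = 0  ⟹  x² + 12x + 20 = 0
x = −2 or x = −10, giving (−2, 6) and (−10, −10).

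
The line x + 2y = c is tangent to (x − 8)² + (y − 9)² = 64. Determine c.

The line touches the circle iff its distance from (8, 9) is 8:
|1·8 + 2·9 − c| / √5 = 8
|c − (26)| = 8√5.

c = 26 ± 8√5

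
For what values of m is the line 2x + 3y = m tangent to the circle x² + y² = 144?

m = ±12√13

Tangency holds when the distance from the centre (0, 0) to the line equals the radius 12:
|2·0 + 3·0 − m| / √13 = 12
|m| = 12√13.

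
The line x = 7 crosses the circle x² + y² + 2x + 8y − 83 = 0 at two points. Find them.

(7, −10) and (7, 2)

The line gives x = 7. Substituting into the circle:
y² + 8y − 20 = 0
y = 2 or y = −10, giving (7, 2) and (7, −10).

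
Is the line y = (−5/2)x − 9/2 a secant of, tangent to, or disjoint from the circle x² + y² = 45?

secant

Substituting the line into the circle gives 29x² + 90x − 99 = 0.
Discriminant = (90)² − 4·29·(−99) = 19584 > 0.
Two real roots: the line is a secant.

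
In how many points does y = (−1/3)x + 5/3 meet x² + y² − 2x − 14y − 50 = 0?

d² = (1·1 + 3·7 − (5))²/10 = 289/10; r² = 100.
Since d² < r², the line cuts the circle twice.

2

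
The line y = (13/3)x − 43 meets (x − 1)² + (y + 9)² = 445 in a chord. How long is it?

3√178

From the line, y = (−129 + 13x)/3. Substituting:
178x² − 2670x + 6408 = 0  ⟹  x² − 15x + 36 = 0
x = 12 or x = 3, giving (12, 9) and (3, −30).
Chord length = distance between (12, 9) and (3, −30) = √1602 = 3√178.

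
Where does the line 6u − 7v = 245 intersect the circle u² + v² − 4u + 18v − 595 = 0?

From the line, v = (−245 + 6u)/7. Substituting:
85u² − 2380u = 0  ⟹  u² − 28u = 0
u = 28 or u = 0, giving (28, −11) and (0, −35).

(0, −35) and (28, −11)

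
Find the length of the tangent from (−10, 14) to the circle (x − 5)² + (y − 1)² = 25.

3√41

With centre O = (5, 1), |OP|² = 394 and r² = 25.
The tangent meets the radius at right angles, so tangent² = |PO|² − r² = 394 − 25 = 369.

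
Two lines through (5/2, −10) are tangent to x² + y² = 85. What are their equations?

A line y − (−10) = m(x − (5/2)) is tangent when its distance from (0, 0) is √85:
(−5/2m − (10))² = 85(m² + 1)
63m² − 40m − 12 = 0, so m = −2/9 or m = 6/7.
Through (5/2, −10) these give 2x + 9y = −85 and 6x − 7y = 85.

2x + 9y = −85 and 6x − 7y = 85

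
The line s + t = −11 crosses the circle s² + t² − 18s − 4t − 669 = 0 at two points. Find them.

(−18, 7) and (14, −25)

Express t = −s − 11 and substitute into the circle:
2s² + 8s − 504 = 0  ⟹  s² + 4s − 252 = 0
s = 14 or s = −18, giving (14, −25) and (−18, 7).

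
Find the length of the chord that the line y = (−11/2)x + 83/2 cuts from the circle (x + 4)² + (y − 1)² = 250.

Centre (−4, 1), r² = 250. Perpendicular distance d from centre to line = |−125| / √125 = 125/√125.
Chord = 2√(r² − d²) = 2·√(125) = 10√5.

10√5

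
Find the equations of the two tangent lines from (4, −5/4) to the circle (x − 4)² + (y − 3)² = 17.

A line y − (−5/4) = m(x − (4)) is tangent when its distance from (4, 3) is √17:
(0m − (17/4))² = 17(m² + 1)
16m² − 1 = 0, so m = 1/4 or m = −1/4.
Through (4, −5/4) these give x − 4y = 9 and x + 4y = −1.

x − 4y = 9 and x + 4y = −1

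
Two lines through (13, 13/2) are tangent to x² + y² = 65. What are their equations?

7x − 4y = 65 and x + 8y = 65

Let a tangent through (13, 13/2) have slope m. Its distance from (0, 0) must equal √65:
(−13m − (−13/2))² = 65(m² + 1)
32m² − 52m − 7 = 0, so m = 7/4 or m = −1/8.
With m = 7/4: 7x − 4y = 65. With m = −1/8: x + 8y = 65.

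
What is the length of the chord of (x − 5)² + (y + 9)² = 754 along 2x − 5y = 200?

Substitute y = (−200 + 2x)/5:
29x² − 870x + 5800 = 0  ⟹  x² − 30x + 200 = 0
x = 20 or x = 10, giving (20, −32) and (10, −36).
|(20, −32) − (10, −36)| = √((10)² + (4)²) = 2√29.

2√29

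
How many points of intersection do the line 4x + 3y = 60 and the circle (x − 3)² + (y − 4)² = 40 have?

0

d² = (4·3 + 3·4 − (60))²/25 = 1296/25; r² = 40.
Since d² > r², the line lies outside the circle.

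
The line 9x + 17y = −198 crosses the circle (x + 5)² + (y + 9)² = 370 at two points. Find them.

Express y = (−198 − 9x)/17 and substitute into the circle:
370x² + 3700x − 97680 = 0  ⟹  x² + 10x − 264 = 0
x = 12 or x = −22, giving (12, −18) and (−22, 0).

(−22, 0) and (12, −18)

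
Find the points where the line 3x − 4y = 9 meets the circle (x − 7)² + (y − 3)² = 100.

Substitute y = (−9 + 3x)/4:
25x² − 350x − 375 = 0  ⟹  x² − 14x − 15 = 0
x = 15 or x = −1, giving (15, 9) and (−1, −3).

(−1, −3) and (15, 9)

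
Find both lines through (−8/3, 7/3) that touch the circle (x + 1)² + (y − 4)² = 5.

2x + y = −3 and x + 2y = 2

Write the tangent as mx − y + (7/3 − m·(−8/3)) = 0 and set its distance from the centre to √5:
[m·(5/3) − (5/3)]² = 5(m² + 1)
2m² + 5m + 2 = 0, so m = −2 or m = −1/2.
Through (−8/3, 7/3) these give 2x + y = −3 and x + 2y = 2.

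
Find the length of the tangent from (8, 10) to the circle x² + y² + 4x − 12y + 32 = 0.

6√3

The centre is (−2, 6) and r = 2√2. The square of the distance from P to the centre is 100 + 16 = 116.
The tangent meets the radius at right angles, so tangent² = |PO|² − r² = 116 − 8 = 108.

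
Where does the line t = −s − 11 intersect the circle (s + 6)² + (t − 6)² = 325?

Substitute t = −s − 11:
2s² + 46s = 0  ⟹  s² + 23s = 0
s = 0 or s = −23, giving (0, −11) and (−23, 12).

(−23, 12) and (0, −11)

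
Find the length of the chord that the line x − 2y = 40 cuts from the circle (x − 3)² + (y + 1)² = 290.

Centre (3, −1), r² = 290. Perpendicular distance d from centre to line = |−35| / √5 = 35/√5.
Chord = 2√(r² − d²) = 2·√(45) = 6√5.

6√5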